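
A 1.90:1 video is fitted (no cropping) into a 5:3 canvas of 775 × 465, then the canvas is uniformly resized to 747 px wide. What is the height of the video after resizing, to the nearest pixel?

393 px

Fitted into 775×465, the video spans the width; its height is 775 / 1.900 ≈ 407.89 px.
Resizing to 747 px wide multiplies everything by 0.9639: 407.89 → 393.16 px.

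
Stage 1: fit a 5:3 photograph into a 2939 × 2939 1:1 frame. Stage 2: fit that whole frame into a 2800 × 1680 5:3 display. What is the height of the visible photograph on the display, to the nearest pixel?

1008 px

5:3 in 2939×2939: fills the width, so the photograph is 2939.00 × 1763.40.
Second fit — the 1:1 canvas into 2800×1680 spans the height: 1680.00 × 1680.00 (×0.5716 from 2939×2939).
The photograph scales with it: height 1763.40 × 0.5716 ≈ 1008.00.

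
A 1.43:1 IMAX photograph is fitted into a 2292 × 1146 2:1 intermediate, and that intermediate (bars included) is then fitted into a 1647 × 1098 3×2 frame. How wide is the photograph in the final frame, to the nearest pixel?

1178 px

First fit — 1.43:1 IMAX into 2292×1146 spans the height: 1638.78 × 1146.00.
Second fit — the 2:1 canvas into 1647×1098 spans the width: 1647.00 × 823.50 (×0.7186 from 2292×1146).
The photograph scales with it: width 1638.78 × 0.7186 ≈ 1177.61.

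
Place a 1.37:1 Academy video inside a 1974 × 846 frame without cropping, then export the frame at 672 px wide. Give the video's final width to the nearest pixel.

395 px

At 1974×846 the video is height-limited, so width = 846 × 1.370 ≈ 1159.02 px.
The frame scales by 672/1974 = 0.3404; 1159.02 × 0.3404 ≈ 394.56 px.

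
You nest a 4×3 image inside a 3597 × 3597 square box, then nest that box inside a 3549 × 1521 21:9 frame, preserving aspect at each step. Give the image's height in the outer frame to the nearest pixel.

Inside the 3597×3597 canvas the image is width-limited at 3597.00 × 2697.75.
Second fit — the square canvas into 3549×1521 spans the height: 1521.00 × 1521.00 (×0.4229 from 3597×3597).
The image scales with it: height 2697.75 × 0.4229 ≈ 1140.75.

1141 px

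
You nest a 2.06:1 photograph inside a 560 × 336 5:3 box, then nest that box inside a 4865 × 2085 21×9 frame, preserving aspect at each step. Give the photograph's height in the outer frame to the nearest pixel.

1687 px

Inside the 560×336 canvas the photograph is width-limited at 560.00 × 271.84.
The 5:3 canvas is height-limited in 4865×2085, giving 3475.00 × 2085.00; scale factor 6.2054.
Applying the same ×6.2054: 271.84 → 1686.89.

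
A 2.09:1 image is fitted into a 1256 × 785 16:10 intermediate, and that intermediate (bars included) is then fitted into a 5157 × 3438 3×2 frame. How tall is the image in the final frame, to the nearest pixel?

First fit — 2.09:1 into 1256×785 spans the width: 1256.00 × 600.96.
16:10 in 5157×3438: fills the width, so the intermediate becomes 5157.00 × 3223.12 — a scale of ×4.1059.
Applying the same ×4.1059: 600.96 → 2467.46.

2467 px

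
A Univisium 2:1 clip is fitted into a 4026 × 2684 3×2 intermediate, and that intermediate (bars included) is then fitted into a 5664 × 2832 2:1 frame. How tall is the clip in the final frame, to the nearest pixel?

2124 px

First fit — Univisium 2:1 into 4026×2684 spans the width: 4026.00 × 2013.00.
The 3×2 canvas is height-limited in 5664×2832, giving 4248.00 × 2832.00; scale factor 1.0551.
So the clip's height is 2013.00 × 1.0551 ≈ 2124.00.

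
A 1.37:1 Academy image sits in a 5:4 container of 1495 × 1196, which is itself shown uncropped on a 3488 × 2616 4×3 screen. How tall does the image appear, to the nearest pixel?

2387 px

Inside the 1495×1196 canvas the image is width-limited at 1495.00 × 1091.24.
The 5:4 canvas is height-limited in 3488×2616, giving 3270.00 × 2616.00; scale factor 2.1873.
So the image's height is 1091.24 × 2.1873 ≈ 2386.86.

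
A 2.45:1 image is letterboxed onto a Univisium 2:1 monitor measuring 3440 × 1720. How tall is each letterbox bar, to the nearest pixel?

158 px

Since 2.450 > 2.000, the image is width-limited.
The image is 3440 / 2.450 ≈ 1404.08 px tall.
Leftover height: 1720 − 1404.08 = 315.92 px → 157.96 each side.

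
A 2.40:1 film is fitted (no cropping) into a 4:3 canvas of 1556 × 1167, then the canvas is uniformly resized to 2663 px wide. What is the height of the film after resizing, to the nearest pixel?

Fitted into 1556×1167, the film spans the width; its height is 1556 / 2.400 ≈ 648.33 px.
Scaling 1556 → 2663 is ×1.7114, so the height becomes 648.33 × 1.7114 ≈ 1109.58 px.

1110 px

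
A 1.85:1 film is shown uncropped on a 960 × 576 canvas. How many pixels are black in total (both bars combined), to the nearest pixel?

54798 pixels

Since 1.850 > 1.667, the film is width-limited.
The film is 960 / 1.850 ≈ 518.9189 px tall.
576 − 518.9189 = 57.0811 px of bars.
Across the 960-px span: 57.0811 × 960 ≈ 54798 px.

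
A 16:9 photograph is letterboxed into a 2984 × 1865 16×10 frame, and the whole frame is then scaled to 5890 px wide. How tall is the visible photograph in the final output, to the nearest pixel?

At 2984×1865 the photograph is width-limited, so height = 2984 × 9/16 ≈ 1678.50 px.
Resizing to 5890 px wide multiplies everything by 1.9739: 1678.50 → 3313.12 px.

3313 px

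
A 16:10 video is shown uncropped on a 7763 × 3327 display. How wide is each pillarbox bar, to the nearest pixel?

16:10 (1.600) < 21×9 (2.333), so the video fills the height.
Content width = 3327 × 16/10 ≈ 5323.20 px.
Leftover width: 7763 − 5323.20 = 2439.80 px → 1219.90 each side.

1220 px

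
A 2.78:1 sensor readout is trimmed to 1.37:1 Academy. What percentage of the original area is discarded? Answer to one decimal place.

50.7%

The height stays; only width is cut (since 1.37:1 Academy is narrower than 2.78:1).
Area ratio = (1.370)/(2.780) = 49.28%; the remaining 50.72% is cropped out.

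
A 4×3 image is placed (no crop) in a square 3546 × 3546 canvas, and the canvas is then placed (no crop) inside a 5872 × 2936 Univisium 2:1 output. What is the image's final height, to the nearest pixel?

4×3 in 3546×3546: fills the width, so the image is 3546.00 × 2659.50.
Second fit — the square canvas into 5872×2936 spans the height: 2936.00 × 2936.00 (×0.8280 from 3546×3546).
Applying the same ×0.8280: 2659.50 → 2202.00.

2202 px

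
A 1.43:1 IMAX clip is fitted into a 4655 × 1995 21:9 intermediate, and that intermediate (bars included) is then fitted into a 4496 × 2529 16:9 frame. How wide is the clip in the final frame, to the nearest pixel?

Inside the 4655×1995 canvas the clip is height-limited at 2852.85 × 1995.00.
The 21:9 canvas is width-limited in 4496×2529, giving 4496.00 × 1926.86; scale factor 0.9658.
Applying the same ×0.9658: 2852.85 → 2755.41.

2755 px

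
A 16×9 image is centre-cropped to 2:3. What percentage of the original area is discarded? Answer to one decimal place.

Going from 16×9 to 2:3 means cutting width while keeping height.
Area ratio = (0.667)/(1.778) = 37.50%; the remaining 62.50% is cropped out.

62.5%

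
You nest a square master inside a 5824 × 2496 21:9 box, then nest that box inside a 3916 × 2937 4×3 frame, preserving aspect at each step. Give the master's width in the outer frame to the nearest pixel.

1678 px

First fit — square into 5824×2496 spans the height: 2496.00 × 2496.00.
21:9 in 3916×2937: fills the width, so the intermediate becomes 3916.00 × 1678.29 — a scale of ×0.6724.
The master scales with it: width 2496.00 × 0.6724 ≈ 1678.29.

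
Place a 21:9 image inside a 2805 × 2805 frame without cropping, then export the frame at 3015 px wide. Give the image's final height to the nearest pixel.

At 2805×2805 the image is width-limited, so height = 2805 × 9/21 ≈ 1202.14 px.
Scaling 2805 → 3015 is ×1.0749, so the height becomes 1202.14 × 1.0749 ≈ 1292.14 px.

1292 px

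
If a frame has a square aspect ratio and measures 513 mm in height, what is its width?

513 mm

Width = 513 × 1/1 = 513.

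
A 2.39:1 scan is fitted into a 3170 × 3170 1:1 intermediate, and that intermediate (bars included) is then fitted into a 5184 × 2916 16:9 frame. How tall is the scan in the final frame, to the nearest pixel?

1220 px

Inside the 3170×3170 canvas the scan is width-limited at 3170.00 × 1326.36.
Second fit — the 1:1 canvas into 5184×2916 spans the height: 2916.00 × 2916.00 (×0.9199 from 3170×3170).
The scan scales with it: height 1326.36 × 0.9199 ≈ 1220.08.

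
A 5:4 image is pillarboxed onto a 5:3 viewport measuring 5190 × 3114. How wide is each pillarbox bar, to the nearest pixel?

5:4 (1.250) < 5:3 (1.667), so the image fills the height.
The image is 3114 × 5/4 ≈ 3892.50 px wide.
5190 − 3892.50 = 1297.50 px of bars (648.75 each).

649 px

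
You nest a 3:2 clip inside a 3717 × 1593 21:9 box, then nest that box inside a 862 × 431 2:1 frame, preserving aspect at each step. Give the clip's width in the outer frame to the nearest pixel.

Inside the 3717×1593 canvas the clip is height-limited at 2389.50 × 1593.00.
The 21:9 canvas is width-limited in 862×431, giving 862.00 × 369.43; scale factor 0.2319.
The clip scales with it: width 2389.50 × 0.2319 ≈ 554.14.

554 px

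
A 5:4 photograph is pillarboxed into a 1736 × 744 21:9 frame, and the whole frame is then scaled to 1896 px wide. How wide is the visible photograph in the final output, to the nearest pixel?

1016 px

Fitted into 1736×744, the photograph spans the height; its width is 744 × 5/4 ≈ 930.00 px.
Scaling 1736 → 1896 is ×1.0922, so the width becomes 930.00 × 1.0922 ≈ 1015.71 px.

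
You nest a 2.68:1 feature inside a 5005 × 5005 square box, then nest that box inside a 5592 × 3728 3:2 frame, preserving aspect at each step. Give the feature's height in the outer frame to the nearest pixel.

2.68:1 in 5005×5005: fills the width, so the feature is 5005.00 × 1867.54.
Second fit — the square canvas into 5592×3728 spans the height: 3728.00 × 3728.00 (×0.7449 from 5005×5005).
The feature scales with it: height 1867.54 × 0.7449 ≈ 1391.04.

1391 px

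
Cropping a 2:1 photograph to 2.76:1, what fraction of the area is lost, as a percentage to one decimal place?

27.5%

2.76:1 is wider than 2:1, so the crop keeps the full width and trims the height.
(2.000)/(2.760) ≈ 0.725 of the area survives, leaving 27.54% discarded.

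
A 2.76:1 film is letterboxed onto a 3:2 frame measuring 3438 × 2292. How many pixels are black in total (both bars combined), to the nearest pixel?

2.76:1 (2.760) > 3:2 (1.500), so the film fills the width.
The film is 3438 / 2.760 ≈ 1245.6522 px tall.
Leftover height: 2292 − 1245.6522 = 1046.3478 px.
Across the 3438-px span: 1046.3478 × 3438 ≈ 3597344 px.

3597344 pixels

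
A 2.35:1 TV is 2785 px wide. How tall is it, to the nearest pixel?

1185 px

2785 / 2.350 = 1185.11.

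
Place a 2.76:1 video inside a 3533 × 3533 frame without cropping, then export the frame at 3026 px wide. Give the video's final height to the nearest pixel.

1096 px

At 3533×3533 the video is width-limited, so height = 3533 / 2.760 ≈ 1280.07 px.
The frame scales by 3026/3533 = 0.8565; 1280.07 × 0.8565 ≈ 1096.38 px.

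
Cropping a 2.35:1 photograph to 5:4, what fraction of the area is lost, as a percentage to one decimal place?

The height stays; only width is cut (since 5:4 is narrower than 2.35:1).
Fraction kept = (1.250)/(2.350) ≈ 53.19%, so 46.81% is lost.

46.8%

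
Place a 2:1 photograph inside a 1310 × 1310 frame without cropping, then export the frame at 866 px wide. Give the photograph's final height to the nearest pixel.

433 px

In the 1310×1310 frame the photograph fills the width: height = 1310 × 1/2 ≈ 655.00 px.
Resizing to 866 px wide multiplies everything by 0.6611: 655.00 → 433.00 px.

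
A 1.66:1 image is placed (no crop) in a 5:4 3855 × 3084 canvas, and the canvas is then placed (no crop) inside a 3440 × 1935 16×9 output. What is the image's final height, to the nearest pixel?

1457 px

First fit — 1.66:1 into 3855×3084 spans the width: 3855.00 × 2322.29.
5:4 in 3440×1935: fills the height, so the intermediate becomes 2418.75 × 1935.00 — a scale of ×0.6274.
So the image's height is 2322.29 × 0.6274 ≈ 1457.08.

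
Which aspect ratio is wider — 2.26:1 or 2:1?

2.26 and 2; 2.26 > 2.

2.26:1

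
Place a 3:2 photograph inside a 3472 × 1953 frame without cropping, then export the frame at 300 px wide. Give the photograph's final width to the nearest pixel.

Fitted into 3472×1953, the photograph spans the height; its width is 1953 × 3/2 ≈ 2929.50 px.
Resizing to 300 px wide multiplies everything by 0.0864: 2929.50 → 253.12 px.

253 px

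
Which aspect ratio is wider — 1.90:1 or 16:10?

1.9 and 16:10 = 1.6; 1.9 > 1.6.

1.90:1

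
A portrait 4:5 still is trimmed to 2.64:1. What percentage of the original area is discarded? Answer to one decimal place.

69.7%

The width stays; only height is cut (since 2.64:1 is wider than portrait 4:5).
Area ratio = (0.800)/(2.640) = 30.30%; the remaining 69.70% is cropped out.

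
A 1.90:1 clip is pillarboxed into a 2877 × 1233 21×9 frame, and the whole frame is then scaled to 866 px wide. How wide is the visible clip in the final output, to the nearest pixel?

705 px

At 2877×1233 the clip is height-limited, so width = 1233 × 1.900 ≈ 2342.70 px.
Scaling 2877 → 866 is ×0.3010, so the width becomes 2342.70 × 0.3010 ≈ 705.17 px.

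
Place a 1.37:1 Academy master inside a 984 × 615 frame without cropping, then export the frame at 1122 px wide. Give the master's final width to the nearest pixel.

961 px

Fitted into 984×615, the master spans the height; its width is 615 × 1.370 ≈ 842.55 px.
The frame scales by 1122/984 = 1.1402; 842.55 × 1.1402 ≈ 960.71 px.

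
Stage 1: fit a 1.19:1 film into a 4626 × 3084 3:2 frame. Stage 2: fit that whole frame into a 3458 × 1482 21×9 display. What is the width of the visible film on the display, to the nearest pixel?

1764 px

First fit — 1.19:1 into 4626×3084 spans the height: 3669.96 × 3084.00.
3:2 in 3458×1482: fills the height, so the intermediate becomes 2223.00 × 1482.00 — a scale of ×0.4805.
The film scales with it: width 3669.96 × 0.4805 ≈ 1763.58.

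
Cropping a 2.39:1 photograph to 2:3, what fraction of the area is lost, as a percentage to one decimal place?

Going from 2.39:1 to 2:3 means cutting width while keeping height.
Area ratio = (0.667)/(2.390) = 27.89%; the remaining 72.11% is cropped out.

72.1%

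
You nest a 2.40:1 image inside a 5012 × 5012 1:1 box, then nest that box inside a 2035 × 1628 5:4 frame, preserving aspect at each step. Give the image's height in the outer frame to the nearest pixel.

2.40:1 in 5012×5012: fills the width, so the image is 5012.00 × 2088.33.
The 1:1 canvas is height-limited in 2035×1628, giving 1628.00 × 1628.00; scale factor 0.3248.
So the image's height is 2088.33 × 0.3248 ≈ 678.33.

678 px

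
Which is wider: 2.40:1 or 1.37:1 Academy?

2.40:1

2.4 and 1.37; 2.4 > 1.37.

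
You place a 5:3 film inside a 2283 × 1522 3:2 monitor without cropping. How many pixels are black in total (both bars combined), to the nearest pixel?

347473 pixels

5:3 (1.667) > 3:2 (1.500), so the film fills the width.
The film is 2283 × 3/5 ≈ 1369.8000 px tall.
1522 − 1369.8000 = 152.2000 px of bars.
Bar area = 152.2000 × 2283 ≈ 347473 px.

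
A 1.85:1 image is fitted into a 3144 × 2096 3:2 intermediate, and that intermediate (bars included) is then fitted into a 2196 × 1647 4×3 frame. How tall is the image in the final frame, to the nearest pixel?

Inside the 3144×2096 canvas the image is width-limited at 3144.00 × 1699.46.
Second fit — the 3:2 canvas into 2196×1647 spans the width: 2196.00 × 1464.00 (×0.6985 from 3144×2096).
Applying the same ×0.6985: 1699.46 → 1187.03.

1187 px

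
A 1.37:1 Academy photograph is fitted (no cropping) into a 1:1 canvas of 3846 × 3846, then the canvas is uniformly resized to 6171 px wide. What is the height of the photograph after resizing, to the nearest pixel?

In the 3846×3846 frame the photograph fills the width: height = 3846 / 1.370 ≈ 2807.30 px.
The frame scales by 6171/3846 = 1.6045; 2807.30 × 1.6045 ≈ 4504.38 px.

4504 px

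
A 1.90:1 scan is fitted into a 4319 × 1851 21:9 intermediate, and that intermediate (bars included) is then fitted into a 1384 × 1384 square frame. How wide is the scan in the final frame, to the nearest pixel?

1.90:1 in 4319×1851: fills the height, so the scan is 3516.90 × 1851.00.
Second fit — the 21:9 canvas into 1384×1384 spans the width: 1384.00 × 593.14 (×0.3204 from 4319×1851).
So the scan's width is 3516.90 × 0.3204 ≈ 1126.97.

1127 px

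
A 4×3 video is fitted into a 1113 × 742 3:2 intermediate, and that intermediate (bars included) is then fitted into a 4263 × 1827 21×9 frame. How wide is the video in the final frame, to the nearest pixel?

2436 px

Inside the 1113×742 canvas the video is height-limited at 989.33 × 742.00.
The 3:2 canvas is height-limited in 4263×1827, giving 2740.50 × 1827.00; scale factor 2.4623.
The video scales with it: width 989.33 × 2.4623 ≈ 2436.00.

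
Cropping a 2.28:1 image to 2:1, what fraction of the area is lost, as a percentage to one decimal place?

2:1 is narrower than 2.28:1, so the crop keeps the full height and trims the width.
(2.000)/(2.280) ≈ 0.877 of the area survives, leaving 12.28% discarded.

12.3%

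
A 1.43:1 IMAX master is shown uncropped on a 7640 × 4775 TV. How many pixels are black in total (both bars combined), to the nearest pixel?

1.43:1 IMAX is narrower than 16×10, so it spans the full height.
Content width = 4775 × 1.430 ≈ 6828.2500 px.
Leftover width: 7640 − 6828.2500 = 811.7500 px.
That's 811.7500 × 4775 ≈ 3876106 black pixels.

3876106 pixels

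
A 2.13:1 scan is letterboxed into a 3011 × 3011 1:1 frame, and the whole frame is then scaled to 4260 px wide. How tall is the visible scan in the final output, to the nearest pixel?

In the 3011×3011 frame the scan fills the width: height = 3011 / 2.130 ≈ 1413.62 px.
The frame scales by 4260/3011 = 1.4148; 1413.62 × 1.4148 ≈ 2000.00 px.

2000 px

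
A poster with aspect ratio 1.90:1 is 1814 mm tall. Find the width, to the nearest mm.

1814 × 1.900 = 3446.60.

3447 mm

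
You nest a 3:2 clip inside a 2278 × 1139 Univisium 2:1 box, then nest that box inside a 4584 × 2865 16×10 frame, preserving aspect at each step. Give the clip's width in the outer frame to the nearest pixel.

3438 px

Inside the 2278×1139 canvas the clip is height-limited at 1708.50 × 1139.00.
The Univisium 2:1 canvas is width-limited in 4584×2865, giving 4584.00 × 2292.00; scale factor 2.0123.
Applying the same ×2.0123: 1708.50 → 3438.00.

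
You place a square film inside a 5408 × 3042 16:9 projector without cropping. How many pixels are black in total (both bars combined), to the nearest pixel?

7197372 pixels

square (1.000) < 16:9 (1.778), so the film fills the height.
That makes the image 3042.0000 px wide (3042 × 1/1).
5408 − 3042.0000 = 2366.0000 px of bars.
That's 2366.0000 × 3042 ≈ 7197372 black pixels.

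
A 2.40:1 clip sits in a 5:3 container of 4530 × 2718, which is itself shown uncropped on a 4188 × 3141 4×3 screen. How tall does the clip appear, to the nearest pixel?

1745 px

First fit — 2.40:1 into 4530×2718 spans the width: 4530.00 × 1887.50.
Second fit — the 5:3 canvas into 4188×3141 spans the width: 4188.00 × 2512.80 (×0.9245 from 4530×2718).
Applying the same ×0.9245: 1887.50 → 1745.00.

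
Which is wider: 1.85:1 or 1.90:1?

1.85 and 1.9; 1.9 > 1.85.

1.90:1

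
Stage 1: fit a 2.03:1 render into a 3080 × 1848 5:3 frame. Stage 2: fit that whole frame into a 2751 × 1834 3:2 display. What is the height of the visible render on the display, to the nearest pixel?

2.03:1 in 3080×1848: fills the width, so the render is 3080.00 × 1517.24.
5:3 in 2751×1834: fills the width, so the intermediate becomes 2751.00 × 1650.60 — a scale of ×0.8932.
Applying the same ×0.8932: 1517.24 → 1355.17.

1355 px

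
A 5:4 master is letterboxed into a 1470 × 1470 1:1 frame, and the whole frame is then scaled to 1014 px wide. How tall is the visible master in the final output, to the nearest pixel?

Fitted into 1470×1470, the master spans the width; its height is 1470 × 4/5 ≈ 1176.00 px.
The frame scales by 1014/1470 = 0.6898; 1176.00 × 0.6898 ≈ 811.20 px.

811 px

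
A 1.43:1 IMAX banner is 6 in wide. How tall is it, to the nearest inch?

4 in

6 / 1.430 = 4.20.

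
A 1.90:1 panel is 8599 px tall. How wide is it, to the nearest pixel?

16338 px

At 1.90:1, 8599 × 1.900 ≈ 16338.10.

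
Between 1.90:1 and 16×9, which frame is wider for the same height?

1.90:1

1.9 and 16×9 = 1.778; 1.9 > 1.778.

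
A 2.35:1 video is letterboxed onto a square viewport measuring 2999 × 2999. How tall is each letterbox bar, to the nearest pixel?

Since 2.350 > 1.000, the video is width-limited.
The video is 2999 / 2.350 ≈ 1276.17 px tall.
Black = 2999 − 1276.17 = 1722.83 px, or 861.41 per bar.

861 px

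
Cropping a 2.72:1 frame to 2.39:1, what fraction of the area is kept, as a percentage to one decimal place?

87.9%

The height stays; only width is cut (since 2.39:1 is narrower than 2.72:1).
(2.390)/(2.720) ≈ 0.879 of the area survives.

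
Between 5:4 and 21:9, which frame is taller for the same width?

5:4 = 1.25 and 21:9 = 2.333; 2.333 > 1.25. The smaller width-to-height ratio is the taller frame.

5:4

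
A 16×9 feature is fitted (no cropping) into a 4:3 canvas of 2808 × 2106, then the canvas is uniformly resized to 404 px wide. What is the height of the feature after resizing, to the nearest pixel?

227 px

Fitted into 2808×2106, the feature spans the width; its height is 2808 × 9/16 ≈ 1579.50 px.
Resizing to 404 px wide multiplies everything by 0.1439: 1579.50 → 227.25 px.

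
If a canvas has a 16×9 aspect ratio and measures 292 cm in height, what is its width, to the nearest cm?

292 × 16/9 = 519.11.

519 cm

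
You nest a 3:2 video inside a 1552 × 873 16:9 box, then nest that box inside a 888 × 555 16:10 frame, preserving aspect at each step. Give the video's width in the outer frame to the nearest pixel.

First fit — 3:2 into 1552×873 spans the height: 1309.50 × 873.00.
Second fit — the 16:9 canvas into 888×555 spans the width: 888.00 × 499.50 (×0.5722 from 1552×873).
Applying the same ×0.5722: 1309.50 → 749.25.

749 px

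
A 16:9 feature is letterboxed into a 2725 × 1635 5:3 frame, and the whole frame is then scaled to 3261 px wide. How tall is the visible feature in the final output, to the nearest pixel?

1834 px

In the 2725×1635 frame the feature fills the width: height = 2725 × 9/16 ≈ 1532.81 px.
Resizing to 3261 px wide multiplies everything by 1.1967: 1532.81 → 1834.31 px.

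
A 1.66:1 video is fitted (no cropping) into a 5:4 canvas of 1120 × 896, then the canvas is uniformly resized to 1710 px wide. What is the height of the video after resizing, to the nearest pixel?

Fitted into 1120×896, the video spans the width; its height is 1120 / 1.660 ≈ 674.70 px.
Resizing to 1710 px wide multiplies everything by 1.5268: 674.70 → 1030.12 px.

1030 px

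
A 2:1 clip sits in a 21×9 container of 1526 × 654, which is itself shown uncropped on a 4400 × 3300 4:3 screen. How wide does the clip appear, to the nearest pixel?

3771 px

Inside the 1526×654 canvas the clip is height-limited at 1308.00 × 654.00.
Second fit — the 21×9 canvas into 4400×3300 spans the width: 4400.00 × 1885.71 (×2.8834 from 1526×654).
So the clip's width is 1308.00 × 2.8834 ≈ 3771.43.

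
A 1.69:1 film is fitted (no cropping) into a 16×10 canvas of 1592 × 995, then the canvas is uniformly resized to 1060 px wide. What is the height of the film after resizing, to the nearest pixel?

Fitted into 1592×995, the film spans the width; its height is 1592 / 1.690 ≈ 942.01 px.
Resizing to 1060 px wide multiplies everything by 0.6658: 942.01 → 627.22 px.

627 px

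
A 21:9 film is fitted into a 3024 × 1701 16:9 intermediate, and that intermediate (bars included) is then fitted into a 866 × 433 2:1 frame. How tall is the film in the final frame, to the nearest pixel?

First fit — 21:9 into 3024×1701 spans the width: 3024.00 × 1296.00.
Second fit — the 16:9 canvas into 866×433 spans the height: 769.78 × 433.00 (×0.2546 from 3024×1701).
The film scales with it: height 1296.00 × 0.2546 ≈ 329.90.

330 px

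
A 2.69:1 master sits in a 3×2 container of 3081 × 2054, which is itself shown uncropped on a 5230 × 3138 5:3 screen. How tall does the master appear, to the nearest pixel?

First fit — 2.69:1 into 3081×2054 spans the width: 3081.00 × 1145.35.
3×2 in 5230×3138: fills the height, so the intermediate becomes 4707.00 × 3138.00 — a scale of ×1.5278.
Applying the same ×1.5278: 1145.35 → 1749.81.

1750 px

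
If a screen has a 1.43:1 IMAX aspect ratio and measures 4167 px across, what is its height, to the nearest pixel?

4167 / 1.430 = 2913.99.

2914 px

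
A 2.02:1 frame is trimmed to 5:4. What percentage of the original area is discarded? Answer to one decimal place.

38.1%

The height stays; only width is cut (since 5:4 is narrower than 2.02:1).
(1.250)/(2.020) ≈ 0.619 of the area survives, leaving 38.12% discarded.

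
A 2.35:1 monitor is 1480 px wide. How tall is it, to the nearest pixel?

630 px

Height = 1480 / 2.350 = 629.79.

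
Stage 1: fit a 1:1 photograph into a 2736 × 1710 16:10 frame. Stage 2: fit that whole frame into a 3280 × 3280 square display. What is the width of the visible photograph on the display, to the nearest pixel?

Inside the 2736×1710 canvas the photograph is height-limited at 1710.00 × 1710.00.
Second fit — the 16:10 canvas into 3280×3280 spans the width: 3280.00 × 2050.00 (×1.1988 from 2736×1710).
Applying the same ×1.1988: 1710.00 → 2050.00.

2050 px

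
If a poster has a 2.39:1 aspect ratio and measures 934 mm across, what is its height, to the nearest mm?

391 mm

934 / 2.390 = 390.79.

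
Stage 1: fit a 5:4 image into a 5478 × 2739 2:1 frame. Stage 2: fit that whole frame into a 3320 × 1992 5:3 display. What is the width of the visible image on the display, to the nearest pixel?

First fit — 5:4 into 5478×2739 spans the height: 3423.75 × 2739.00.
2:1 in 3320×1992: fills the width, so the intermediate becomes 3320.00 × 1660.00 — a scale of ×0.6061.
So the image's width is 3423.75 × 0.6061 ≈ 2075.00.

2075 px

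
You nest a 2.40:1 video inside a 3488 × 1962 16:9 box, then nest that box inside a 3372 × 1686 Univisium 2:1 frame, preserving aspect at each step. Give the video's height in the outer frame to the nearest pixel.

First fit — 2.40:1 into 3488×1962 spans the width: 3488.00 × 1453.33.
Second fit — the 16:9 canvas into 3372×1686 spans the height: 2997.33 × 1686.00 (×0.8593 from 3488×1962).
The video scales with it: height 1453.33 × 0.8593 ≈ 1248.89.

1249 px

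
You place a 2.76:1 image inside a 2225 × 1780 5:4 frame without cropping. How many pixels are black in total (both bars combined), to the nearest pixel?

2166795 pixels

2.76:1 (2.760) > 5:4 (1.250), so the image fills the width.
That makes the image 806.1594 px tall (2225 / 2.760).
Leftover height: 1780 − 806.1594 = 973.8406 px.
Bar area = 973.8406 × 2225 ≈ 2166795 px.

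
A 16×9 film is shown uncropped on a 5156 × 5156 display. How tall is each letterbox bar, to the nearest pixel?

1128 px

16×9 is wider than 1:1, so it spans the full width.
That makes the image 2900.25 px tall (5156 × 9/16).
Leftover height: 5156 − 2900.25 = 2255.75 px → 1127.88 each side.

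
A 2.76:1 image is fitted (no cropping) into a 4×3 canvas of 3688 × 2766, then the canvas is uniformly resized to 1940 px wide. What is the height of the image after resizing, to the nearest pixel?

Fitted into 3688×2766, the image spans the width; its height is 3688 / 2.760 ≈ 1336.23 px.
The frame scales by 1940/3688 = 0.5260; 1336.23 × 0.5260 ≈ 702.90 px.

703 px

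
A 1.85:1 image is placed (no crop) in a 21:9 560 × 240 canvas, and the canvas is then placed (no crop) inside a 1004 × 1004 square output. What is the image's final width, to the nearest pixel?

796 px

Inside the 560×240 canvas the image is height-limited at 444.00 × 240.00.
Second fit — the 21:9 canvas into 1004×1004 spans the width: 1004.00 × 430.29 (×1.7929 from 560×240).
So the image's width is 444.00 × 1.7929 ≈ 796.03.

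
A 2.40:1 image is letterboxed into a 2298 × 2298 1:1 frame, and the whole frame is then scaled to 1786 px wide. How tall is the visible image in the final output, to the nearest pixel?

744 px

Fitted into 2298×2298, the image spans the width; its height is 2298 / 2.400 ≈ 957.50 px.
Scaling 2298 → 1786 is ×0.7772, so the height becomes 957.50 × 0.7772 ≈ 744.17 px.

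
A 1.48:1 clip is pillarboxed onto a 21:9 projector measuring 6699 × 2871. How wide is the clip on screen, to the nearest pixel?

4249 px

1.48:1 (1.480) < 21:9 (2.333), so the clip fills the height.
Content width = 2871 × 1.480 ≈ 4249.08 px.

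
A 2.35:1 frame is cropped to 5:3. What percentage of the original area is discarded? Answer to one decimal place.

Going from 2.35:1 to 5:3 means cutting width while keeping height.
Fraction kept = (1.667)/(2.350) ≈ 70.92%, so 29.08% is lost.

29.1%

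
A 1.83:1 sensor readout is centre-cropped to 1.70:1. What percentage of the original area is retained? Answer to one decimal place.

92.9%

The height stays; only width is cut (since 1.70:1 is narrower than 1.83:1).
Fraction kept = (1.700)/(1.830) ≈ 92.90%.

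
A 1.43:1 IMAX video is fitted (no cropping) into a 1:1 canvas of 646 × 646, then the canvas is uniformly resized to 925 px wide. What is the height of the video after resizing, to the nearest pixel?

At 646×646 the video is width-limited, so height = 646 / 1.430 ≈ 451.75 px.
The frame scales by 925/646 = 1.4319; 451.75 × 1.4319 ≈ 646.85 px.

647 px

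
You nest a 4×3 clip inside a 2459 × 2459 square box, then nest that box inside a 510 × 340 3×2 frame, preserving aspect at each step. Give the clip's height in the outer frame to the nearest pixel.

Inside the 2459×2459 canvas the clip is width-limited at 2459.00 × 1844.25.
square in 510×340: fills the height, so the intermediate becomes 340.00 × 340.00 — a scale of ×0.1383.
So the clip's height is 1844.25 × 0.1383 ≈ 255.00.

255 px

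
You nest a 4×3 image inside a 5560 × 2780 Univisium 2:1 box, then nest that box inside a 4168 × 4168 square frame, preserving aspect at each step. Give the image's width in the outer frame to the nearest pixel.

2779 px

First fit — 4×3 into 5560×2780 spans the height: 3706.67 × 2780.00.
The Univisium 2:1 canvas is width-limited in 4168×4168, giving 4168.00 × 2084.00; scale factor 0.7496.
So the image's width is 3706.67 × 0.7496 ≈ 2778.67.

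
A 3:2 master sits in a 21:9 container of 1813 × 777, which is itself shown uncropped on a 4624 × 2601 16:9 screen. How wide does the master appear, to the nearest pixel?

First fit — 3:2 into 1813×777 spans the height: 1165.50 × 777.00.
The 21:9 canvas is width-limited in 4624×2601, giving 4624.00 × 1981.71; scale factor 2.5505.
The master scales with it: width 1165.50 × 2.5505 ≈ 2972.57.

2973 px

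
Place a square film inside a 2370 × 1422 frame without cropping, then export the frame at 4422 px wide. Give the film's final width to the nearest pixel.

Fitted into 2370×1422, the film spans the height; its width is 1422 × 1/1 ≈ 1422.00 px.
Resizing to 4422 px wide multiplies everything by 1.8658: 1422.00 → 2653.20 px.

2653 px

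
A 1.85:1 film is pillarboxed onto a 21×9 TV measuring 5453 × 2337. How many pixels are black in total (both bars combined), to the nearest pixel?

2639758 pixels

Since 1.850 < 2.333, the film is height-limited.
The film is 2337 × 1.850 ≈ 4323.4500 px wide.
Black = 5453 − 4323.4500 = 1129.5500 px.
Across the 2337-px span: 1129.5500 × 2337 ≈ 2639758 px.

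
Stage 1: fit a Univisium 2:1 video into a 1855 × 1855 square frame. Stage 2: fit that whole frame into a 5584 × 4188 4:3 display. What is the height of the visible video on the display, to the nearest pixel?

2094 px

Univisium 2:1 in 1855×1855: fills the width, so the video is 1855.00 × 927.50.
Second fit — the square canvas into 5584×4188 spans the height: 4188.00 × 4188.00 (×2.2577 from 1855×1855).
So the video's height is 927.50 × 2.2577 ≈ 2094.00.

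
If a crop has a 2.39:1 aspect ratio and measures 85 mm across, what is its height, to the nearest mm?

At 2.39:1, 85 / 2.390 ≈ 35.56.

36 mm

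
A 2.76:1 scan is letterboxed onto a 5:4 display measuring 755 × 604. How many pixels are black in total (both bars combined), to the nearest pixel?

2.76:1 is wider than 5:4, so it spans the full width.
The scan is 755 / 2.760 ≈ 273.5507 px tall.
Leftover height: 604 − 273.5507 = 330.4493 px.
Bar area = 330.4493 × 755 ≈ 249489 px.

249489 pixels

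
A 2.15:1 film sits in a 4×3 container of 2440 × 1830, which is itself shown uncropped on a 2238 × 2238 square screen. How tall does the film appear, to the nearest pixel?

Inside the 2440×1830 canvas the film is width-limited at 2440.00 × 1134.88.
4×3 in 2238×2238: fills the width, so the intermediate becomes 2238.00 × 1678.50 — a scale of ×0.9172.
So the film's height is 1134.88 × 0.9172 ≈ 1040.93.

1041 px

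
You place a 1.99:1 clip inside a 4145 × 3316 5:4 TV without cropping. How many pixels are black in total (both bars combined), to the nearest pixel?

1.99:1 (1.990) > 5:4 (1.250), so the clip fills the width.
The clip is 4145 / 1.990 ≈ 2082.9146 px tall.
Leftover height: 3316 − 2082.9146 = 1233.0854 px.
That's 1233.0854 × 4145 ≈ 5111139 black pixels.

5111139 pixels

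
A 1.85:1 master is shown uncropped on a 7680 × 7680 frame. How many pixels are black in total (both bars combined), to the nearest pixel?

1.85:1 is wider than square, so it spans the full width.
That makes the image 4151.3514 px tall (7680 / 1.850).
Black = 7680 − 4151.3514 = 3528.6486 px.
That's 3528.6486 × 7680 ≈ 27100022 black pixels.

27100022 pixels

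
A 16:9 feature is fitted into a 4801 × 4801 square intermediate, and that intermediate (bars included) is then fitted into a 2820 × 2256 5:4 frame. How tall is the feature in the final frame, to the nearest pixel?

16:9 in 4801×4801: fills the width, so the feature is 4801.00 × 2700.56.
square in 2820×2256: fills the height, so the intermediate becomes 2256.00 × 2256.00 — a scale of ×0.4699.
Applying the same ×0.4699: 2700.56 → 1269.00.

1269 px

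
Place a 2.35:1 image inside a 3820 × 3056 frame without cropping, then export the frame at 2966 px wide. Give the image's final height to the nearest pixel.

In the 3820×3056 frame the image fills the width: height = 3820 / 2.350 ≈ 1625.53 px.
The frame scales by 2966/3820 = 0.7764; 1625.53 × 0.7764 ≈ 1262.13 px.

1262 px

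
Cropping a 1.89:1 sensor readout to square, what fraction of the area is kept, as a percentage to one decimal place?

52.9%

Going from 1.89:1 to square means cutting width while keeping height.
Area ratio = (1.000)/(1.890) = 52.91% retained.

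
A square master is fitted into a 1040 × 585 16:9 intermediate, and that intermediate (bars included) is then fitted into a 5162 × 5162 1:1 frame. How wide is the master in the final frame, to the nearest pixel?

Inside the 1040×585 canvas the master is height-limited at 585.00 × 585.00.
The 16:9 canvas is width-limited in 5162×5162, giving 5162.00 × 2903.62; scale factor 4.9635.
Applying the same ×4.9635: 585.00 → 2903.62.

2904 px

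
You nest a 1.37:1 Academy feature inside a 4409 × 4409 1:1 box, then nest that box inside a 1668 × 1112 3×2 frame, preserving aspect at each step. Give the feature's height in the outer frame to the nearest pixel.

First fit — 1.37:1 Academy into 4409×4409 spans the width: 4409.00 × 3218.25.
Second fit — the 1:1 canvas into 1668×1112 spans the height: 1112.00 × 1112.00 (×0.2522 from 4409×4409).
So the feature's height is 3218.25 × 0.2522 ≈ 811.68.

812 px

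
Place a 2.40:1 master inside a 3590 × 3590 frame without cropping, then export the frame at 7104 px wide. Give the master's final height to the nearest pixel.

In the 3590×3590 frame the master fills the width: height = 3590 / 2.400 ≈ 1495.83 px.
Resizing to 7104 px wide multiplies everything by 1.9788: 1495.83 → 2960.00 px.

2960 px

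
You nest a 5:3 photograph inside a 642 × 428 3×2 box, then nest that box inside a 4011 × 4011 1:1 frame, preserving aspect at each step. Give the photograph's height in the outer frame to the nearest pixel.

2407 px

Inside the 642×428 canvas the photograph is width-limited at 642.00 × 385.20.
The 3×2 canvas is width-limited in 4011×4011, giving 4011.00 × 2674.00; scale factor 6.2477.
Applying the same ×6.2477: 385.20 → 2406.60.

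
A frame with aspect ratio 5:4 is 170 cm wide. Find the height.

Height = 170 / 5 × 4 = 136.

136 cm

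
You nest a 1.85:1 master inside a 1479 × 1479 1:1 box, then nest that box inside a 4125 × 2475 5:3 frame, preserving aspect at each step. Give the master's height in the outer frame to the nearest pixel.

First fit — 1.85:1 into 1479×1479 spans the width: 1479.00 × 799.46.
The 1:1 canvas is height-limited in 4125×2475, giving 2475.00 × 2475.00; scale factor 1.6734.
Applying the same ×1.6734: 799.46 → 1337.84.

1338 px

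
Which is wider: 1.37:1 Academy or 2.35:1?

2.35:1

1.37 and 2.35; 2.35 > 1.37.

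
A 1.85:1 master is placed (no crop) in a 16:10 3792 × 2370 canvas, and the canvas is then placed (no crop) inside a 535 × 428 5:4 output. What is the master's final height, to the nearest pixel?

289 px

First fit — 1.85:1 into 3792×2370 spans the width: 3792.00 × 2049.73.
The 16:10 canvas is width-limited in 535×428, giving 535.00 × 334.38; scale factor 0.1411.
Applying the same ×0.1411: 2049.73 → 289.19.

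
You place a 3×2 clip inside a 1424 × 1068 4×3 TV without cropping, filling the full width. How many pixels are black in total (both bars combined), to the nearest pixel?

168981 pixels

That makes the image 949.3333 px tall (1424 × 2/3).
Leftover height: 1068 − 949.3333 = 118.6667 px.
That's 118.6667 × 1424 ≈ 168981 black pixels.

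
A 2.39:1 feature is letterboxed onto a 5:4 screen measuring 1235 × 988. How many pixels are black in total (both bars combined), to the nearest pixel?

2.39:1 (2.390) > 5:4 (1.250), so the feature fills the width.
The feature is 1235 / 2.390 ≈ 516.7364 px tall.
Leftover height: 988 − 516.7364 = 471.2636 px.
Across the 1235-px span: 471.2636 × 1235 ≈ 582011 px.

582011 pixels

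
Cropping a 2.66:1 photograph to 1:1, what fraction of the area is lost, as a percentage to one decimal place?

Going from 2.66:1 to 1:1 means cutting width while keeping height.
(1.000)/(2.660) ≈ 0.376 of the area survives, leaving 62.41% discarded.

62.4%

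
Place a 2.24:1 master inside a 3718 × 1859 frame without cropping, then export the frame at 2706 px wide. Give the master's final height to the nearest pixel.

1208 px

At 3718×1859 the master is width-limited, so height = 3718 / 2.240 ≈ 1659.82 px.
Resizing to 2706 px wide multiplies everything by 0.7278: 1659.82 → 1208.04 px.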